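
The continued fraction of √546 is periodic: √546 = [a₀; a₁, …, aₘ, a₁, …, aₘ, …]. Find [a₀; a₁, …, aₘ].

[23; 2, 1, 2, 1, 2, 46]

a₀ = ⌊√546⌋ = 23.
With m₀=0, d₀=1 and mₖ₊₁ = dₖaₖ − mₖ, dₖ₊₁ = (n − mₖ₊₁²)/dₖ, aₖ₊₁ = ⌊(a₀+mₖ₊₁)/dₖ₊₁⌋:
  k=1: m=23, d=17, a=2
  k=2: m=11, d=25, a=1
  k=3: m=14, d=14, a=2
  k=4: m=14, d=25, a=1
  k=5: m=11, d=17, a=2
  k=6: m=23, d=1, a=46
d=1 and a=2a₀=46 at k=6, so the next step gives (m, d) = (23, 17) again — its k=1 value — and the period has length 6.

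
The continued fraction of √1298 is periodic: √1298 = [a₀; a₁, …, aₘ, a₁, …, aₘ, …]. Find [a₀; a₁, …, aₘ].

[36; 36, 72]

a₀ = ⌊√1298⌋ = 36.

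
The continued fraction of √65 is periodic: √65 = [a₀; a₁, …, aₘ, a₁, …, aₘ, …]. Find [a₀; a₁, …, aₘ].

a₀ = ⌊√65⌋ = 8.
With m₀=0, d₀=1 and mₖ₊₁ = dₖaₖ − mₖ, dₖ₊₁ = (n − mₖ₊₁²)/dₖ, aₖ₊₁ = ⌊(a₀+mₖ₊₁)/dₖ₊₁⌋:
  k=1: m=8, d=1, a=16
d=1 and a=2a₀=16 at k=1, so the next step gives (m, d) = (8, 1) again — its k=1 value — and the period has length 1.

[8; 16]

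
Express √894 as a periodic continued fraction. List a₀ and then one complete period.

a₀ = ⌊√894⌋ = 29.
With m₀=0, d₀=1 and mₖ₊₁ = dₖaₖ − mₖ, dₖ₊₁ = (n − mₖ₊₁²)/dₖ, aₖ₊₁ = ⌊(a₀+mₖ₊₁)/dₖ₊₁⌋:
  k=1: m=29, d=53, a=1
  k=2: m=24, d=6, a=8
  k=3: m=24, d=53, a=1
  k=4: m=29, d=1, a=58
d=1 and a=2a₀=58 at k=4, so the next step gives (m, d) = (29, 53) again — its k=1 value — and the period has length 4.

[29; 1, 8, 1, 58]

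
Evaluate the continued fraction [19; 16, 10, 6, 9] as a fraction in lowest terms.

Fold from the inside: start with 9/1.
  6 + 1/9 = 55/9
  10 + 9/55 = 559/55
  16 + 55/559 = 8999/559
  19 + 559/8999 = 171540/8999

171540/8999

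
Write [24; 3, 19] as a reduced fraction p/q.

1411/58

Fold from the inside: start with 19/1.
  3 + 1/19 = 58/19
  24 + 19/58 = 1411/58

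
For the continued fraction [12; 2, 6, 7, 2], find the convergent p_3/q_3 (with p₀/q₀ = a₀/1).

1159/93

Using pₖ = aₖpₖ₋₁ + pₖ₋₂, qₖ = aₖqₖ₋₁ + qₖ₋₂ (with p₋₁=1, p₋₂=0, q₋₁=0, q₋₂=1):
  k=0: a=12, p=12, q=1
  k=1: a=2, p=25, q=2
  k=2: a=6, p=162, q=13
  k=3: a=7, p=1159, q=93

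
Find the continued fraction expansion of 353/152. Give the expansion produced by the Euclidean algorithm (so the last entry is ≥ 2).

353 = 2×152 + 49
152 = 3×49 + 5
49 = 9×5 + 4
5 = 1×4 + 1
4 = 4×1 + 0  (stop)
So 353/152 = [2; 3, 9, 1, 4].

[2; 3, 9, 1, 4]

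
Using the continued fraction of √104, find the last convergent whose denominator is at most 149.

1030/101

√104 = [10; 5, 20, …] (period length 2).
Convergents:
  p_0/q_0 = 10/1
  p_1/q_1 = 51/5
  p_2/q_2 = 1030/101
  p_3/q_3 = 5201/510
q_2 = 101 ≤ 149 < 510 = q_3, so the answer is 1030/101.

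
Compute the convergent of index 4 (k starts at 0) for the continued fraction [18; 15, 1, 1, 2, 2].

Using pₖ = aₖpₖ₋₁ + pₖ₋₂, qₖ = aₖqₖ₋₁ + qₖ₋₂ (with p₋₁=1, p₋₂=0, q₋₁=0, q₋₂=1):
  k=0: a=18, p=18, q=1
  k=1: a=15, p=271, q=15
  k=2: a=1, p=289, q=16
  k=3: a=1, p=560, q=31
  k=4: a=2, p=1409, q=78

1409/78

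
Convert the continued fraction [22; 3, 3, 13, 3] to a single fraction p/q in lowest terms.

Fold from the inside: start with 3/1.
  13 + 1/3 = 40/3
  3 + 3/40 = 123/40
  3 + 40/123 = 409/123
  22 + 123/409 = 9121/409

9121/409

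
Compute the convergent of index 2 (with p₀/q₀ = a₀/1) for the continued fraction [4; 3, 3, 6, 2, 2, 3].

Using pₖ = aₖpₖ₋₁ + pₖ₋₂, qₖ = aₖqₖ₋₁ + qₖ₋₂ (with p₋₁=1, p₋₂=0, q₋₁=0, q₋₂=1):
  k=0: a=4, p=4, q=1
  k=1: a=3, p=13, q=3
  k=2: a=3, p=43, q=10

43/10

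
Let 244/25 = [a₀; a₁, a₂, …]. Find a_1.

1

244 = 9·25 + 19   →  a_0 = 9
25 = 1·19 + 6   →  a_1 = 1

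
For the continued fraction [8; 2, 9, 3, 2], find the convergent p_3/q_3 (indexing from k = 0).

Using pₖ = aₖpₖ₋₁ + pₖ₋₂, qₖ = aₖqₖ₋₁ + qₖ₋₂ (with p₋₁=1, p₋₂=0, q₋₁=0, q₋₂=1):
  k=0: a=8, p=8, q=1
  k=1: a=2, p=17, q=2
  k=2: a=9, p=161, q=19
  k=3: a=3, p=500, q=59

500/59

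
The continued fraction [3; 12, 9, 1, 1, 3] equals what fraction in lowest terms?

2500/811

Fold from the inside: start with 3/1.
  1 + 1/3 = 4/3
  1 + 3/4 = 7/4
  9 + 4/7 = 67/7
  12 + 7/67 = 811/67
  3 + 67/811 = 2500/811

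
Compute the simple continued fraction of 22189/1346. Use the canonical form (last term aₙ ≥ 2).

22189 = 16·1346 + 653
1346 = 2·653 + 40
653 = 16·40 + 13
40 = 3·13 + 1
13 = 13·1 + 0  (stop)
So 22189/1346 = [16; 2, 16, 3, 13].

[16; 2, 16, 3, 13]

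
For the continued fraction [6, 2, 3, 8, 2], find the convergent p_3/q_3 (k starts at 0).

373/58

Using pₖ = aₖpₖ₋₁ + pₖ₋₂, qₖ = aₖqₖ₋₁ + qₖ₋₂ (with p₋₁=1, p₋₂=0, q₋₁=0, q₋₂=1):
  k=0: a=6, p=6, q=1
  k=1: a=2, p=13, q=2
  k=2: a=3, p=45, q=7
  k=3: a=8, p=373, q=58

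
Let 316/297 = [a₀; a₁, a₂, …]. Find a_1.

15

316 = 1·297 + 19   →  a_0 = 1
297 = 15·19 + 12   →  a_1 = 15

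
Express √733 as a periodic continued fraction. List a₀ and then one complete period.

a₀ = ⌊√733⌋ = 27.
With m₀=0, d₀=1 and mₖ₊₁ = dₖaₖ − mₖ, dₖ₊₁ = (n − mₖ₊₁²)/dₖ, aₖ₊₁ = ⌊(a₀+mₖ₊₁)/dₖ₊₁⌋:
  k=1: m=27, d=4, a=13
  k=2: m=25, d=27, a=1
  k=3: m=2, d=27, a=1
  k=4: m=25, d=4, a=13
  k=5: m=27, d=1, a=54
d=1 and a=2a₀=54 at k=5, so the next step gives (m, d) = (27, 4) again — its k=1 value — and the period has length 5.

[27; 13, 1, 1, 13, 54]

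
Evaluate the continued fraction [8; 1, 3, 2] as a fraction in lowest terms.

Using pₖ = aₖpₖ₋₁ + pₖ₋₂ and qₖ = aₖqₖ₋₁ + qₖ₋₂:
  k=0: a=8, p=8, q=1
  k=1: a=1, p=9, q=1
  k=2: a=3, p=35, q=4
  k=3: a=2, p=79, q=9

79/9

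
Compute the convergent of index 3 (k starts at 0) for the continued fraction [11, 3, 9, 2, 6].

668/59

Using pₖ = aₖpₖ₋₁ + pₖ₋₂, qₖ = aₖqₖ₋₁ + qₖ₋₂ (with p₋₁=1, p₋₂=0, q₋₁=0, q₋₂=1):
  k=0: a=11, p=11, q=1
  k=1: a=3, p=34, q=3
  k=2: a=9, p=317, q=28
  k=3: a=2, p=668, q=59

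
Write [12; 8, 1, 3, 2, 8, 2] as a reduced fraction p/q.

17117/1413

Fold from the inside: start with 2/1.
  8 + 1/2 = 17/2
  2 + 2/17 = 36/17
  3 + 17/36 = 125/36
  1 + 36/125 = 161/125
  8 + 125/161 = 1413/161
  12 + 161/1413 = 17117/1413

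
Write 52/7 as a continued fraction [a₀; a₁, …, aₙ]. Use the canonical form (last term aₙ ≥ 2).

[7; 2, 3]

52 = 7×7 + 3
7 = 2×3 + 1
3 = 3×1 + 0  (stop)
So 52/7 = [7; 2, 3].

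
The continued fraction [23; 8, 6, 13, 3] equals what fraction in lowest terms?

Using pₖ = aₖpₖ₋₁ + pₖ₋₂ and qₖ = aₖqₖ₋₁ + qₖ₋₂:
  k=0: a=23, p=23, q=1
  k=1: a=8, p=185, q=8
  k=2: a=6, p=1133, q=49
  k=3: a=13, p=14914, q=645
  k=4: a=3, p=45875, q=1984

45875/1984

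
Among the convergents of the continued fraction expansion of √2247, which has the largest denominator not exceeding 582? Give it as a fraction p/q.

18724/395

√2247 = [47; 2, 2, 15, 2, 2, 94, …] (period length 6).
Convergents:
  p_0/q_0 = 47/1
  p_1/q_1 = 95/2
  p_2/q_2 = 237/5
  p_3/q_3 = 3650/77
  p_4/q_4 = 7537/159
  p_5/q_5 = 18724/395
  p_6/q_6 = 1767593/37289
q_5 = 395 ≤ 582 < 37289 = q_6, so the answer is 18724/395.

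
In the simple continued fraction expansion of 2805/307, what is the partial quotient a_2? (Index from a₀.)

3

2805 = 9·307 + 42   →  a_0 = 9
307 = 7·42 + 13   →  a_1 = 7
42 = 3·13 + 3   →  a_2 = 3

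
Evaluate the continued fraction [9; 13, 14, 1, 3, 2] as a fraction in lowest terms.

Fold from the inside: start with 2/1.
  3 + 1/2 = 7/2
  1 + 2/7 = 9/7
  14 + 7/9 = 133/9
  13 + 9/133 = 1738/133
  9 + 133/1738 = 15775/1738

15775/1738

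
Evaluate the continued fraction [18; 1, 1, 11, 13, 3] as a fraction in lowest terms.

Fold from the inside: start with 3/1.
  13 + 1/3 = 40/3
  11 + 3/40 = 443/40
  1 + 40/443 = 483/443
  1 + 443/483 = 926/483
  18 + 483/926 = 17151/926

17151/926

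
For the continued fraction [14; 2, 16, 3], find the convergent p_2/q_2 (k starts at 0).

Using pₖ = aₖpₖ₋₁ + pₖ₋₂, qₖ = aₖqₖ₋₁ + qₖ₋₂ (with p₋₁=1, p₋₂=0, q₋₁=0, q₋₂=1):
  k=0: a=14, p=14, q=1
  k=1: a=2, p=29, q=2
  k=2: a=16, p=478, q=33

478/33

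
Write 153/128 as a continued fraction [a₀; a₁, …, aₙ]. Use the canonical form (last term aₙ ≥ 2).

153 = 1·128 + 25
128 = 5·25 + 3
25 = 8·3 + 1
3 = 3·1 + 0  (stop)
So 153/128 = [1; 5, 8, 3].

[1; 5, 8, 3]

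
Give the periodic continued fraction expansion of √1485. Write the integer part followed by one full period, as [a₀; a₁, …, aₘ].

a₀ = ⌊√1485⌋ = 38.
With m₀=0, d₀=1 and mₖ₊₁ = dₖaₖ − mₖ, dₖ₊₁ = (n − mₖ₊₁²)/dₖ, aₖ₊₁ = ⌊(a₀+mₖ₊₁)/dₖ₊₁⌋:
  k=1: m=38, d=41, a=1
  k=2: m=3, d=36, a=1
  k=3: m=33, d=11, a=6
  k=4: m=33, d=36, a=1
  k=5: m=3, d=41, a=1
  k=6: m=38, d=1, a=76
d=1 and a=2a₀=76 at k=6, so the next step gives (m, d) = (38, 41) again — its k=1 value — and the period has length 6.

[38; 1, 1, 6, 1, 1, 76]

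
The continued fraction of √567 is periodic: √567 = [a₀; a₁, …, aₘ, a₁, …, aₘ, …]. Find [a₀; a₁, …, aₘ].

[23; 1, 4, 3, 4, 1, 46]

a₀ = ⌊√567⌋ = 23.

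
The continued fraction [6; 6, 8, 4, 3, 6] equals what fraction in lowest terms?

Using pₖ = aₖpₖ₋₁ + pₖ₋₂ and qₖ = aₖqₖ₋₁ + qₖ₋₂:
  k=0: a=6, p=6, q=1
  k=1: a=6, p=37, q=6
  k=2: a=8, p=302, q=49
  k=3: a=4, p=1245, q=202
  k=4: a=3, p=4037, q=655
  k=5: a=6, p=25467, q=4132

25467/4132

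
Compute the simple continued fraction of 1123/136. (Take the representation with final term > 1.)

[8; 3, 1, 7, 1, 3]

1123 = 8×136 + 35
136 = 3×35 + 31
35 = 1×31 + 4
31 = 7×4 + 3
4 = 1×3 + 1
3 = 3×1 + 0  (stop)
So 1123/136 = [8; 3, 1, 7, 1, 3].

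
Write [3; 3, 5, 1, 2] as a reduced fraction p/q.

Using pₖ = aₖpₖ₋₁ + pₖ₋₂ and qₖ = aₖqₖ₋₁ + qₖ₋₂:
  k=0: a=3, p=3, q=1
  k=1: a=3, p=10, q=3
  k=2: a=5, p=53, q=16
  k=3: a=1, p=63, q=19
  k=4: a=2, p=179, q=54

179/54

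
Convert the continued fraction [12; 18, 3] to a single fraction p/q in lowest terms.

663/55

Using pₖ = aₖpₖ₋₁ + pₖ₋₂ and qₖ = aₖqₖ₋₁ + qₖ₋₂:
  k=0: a=12, p=12, q=1
  k=1: a=18, p=217, q=18
  k=2: a=3, p=663, q=55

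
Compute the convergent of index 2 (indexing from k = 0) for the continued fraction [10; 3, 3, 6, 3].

103/10

Using pₖ = aₖpₖ₋₁ + pₖ₋₂, qₖ = aₖqₖ₋₁ + qₖ₋₂ (with p₋₁=1, p₋₂=0, q₋₁=0, q₋₂=1):
  k=0: a=10, p=10, q=1
  k=1: a=3, p=31, q=3
  k=2: a=3, p=103, q=10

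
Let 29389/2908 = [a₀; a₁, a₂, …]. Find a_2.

29389 = 10·2908 + 309   →  a_0 = 10
2908 = 9·309 + 127   →  a_1 = 9
309 = 2·127 + 55   →  a_2 = 2

2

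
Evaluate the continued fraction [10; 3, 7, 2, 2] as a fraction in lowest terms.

Fold from the inside: start with 2/1.
  2 + 1/2 = 5/2
  7 + 2/5 = 37/5
  3 + 5/37 = 116/37
  10 + 37/116 = 1197/116

1197/116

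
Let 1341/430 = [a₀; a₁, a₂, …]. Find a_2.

1341 = 3·430 + 51   →  a_0 = 3
430 = 8·51 + 22   →  a_1 = 8
51 = 2·22 + 7   →  a_2 = 2

2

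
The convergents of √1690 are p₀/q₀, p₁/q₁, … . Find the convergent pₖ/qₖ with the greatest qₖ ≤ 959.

√1690 = [41; 9, 8, 9, 82, …] (period length 4).
Convergents:
  p_0/q_0 = 41/1
  p_1/q_1 = 370/9
  p_2/q_2 = 3001/73
  p_3/q_3 = 27379/666
  p_4/q_4 = 2248079/54685
q_3 = 666 ≤ 959 < 54685 = q_4, so the answer is 27379/666.

27379/666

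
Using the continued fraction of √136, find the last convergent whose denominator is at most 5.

√136 = [11; 1, 1, 1, 22, …] (period length 4).
Convergents:
  p_0/q_0 = 11/1
  p_1/q_1 = 12/1
  p_2/q_2 = 23/2
  p_3/q_3 = 35/3
  p_4/q_4 = 793/68
q_3 = 3 ≤ 5 < 68 = q_4, so the answer is 35/3.

35/3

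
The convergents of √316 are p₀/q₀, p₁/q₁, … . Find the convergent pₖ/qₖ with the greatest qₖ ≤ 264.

√316 = [17; 1, 3, 2, 8, 2, 3, 1, 34, …] (period length 8).
Convergents:
  p_0/q_0 = 17/1
  p_1/q_1 = 18/1
  p_2/q_2 = 71/4
  p_3/q_3 = 160/9
  p_4/q_4 = 1351/76
  p_5/q_5 = 2862/161
  p_6/q_6 = 9937/559
q_5 = 161 ≤ 264 < 559 = q_6, so the answer is 2862/161.

2862/161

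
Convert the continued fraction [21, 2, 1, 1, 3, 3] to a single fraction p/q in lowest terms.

Fold from the inside: start with 3/1.
  3 + 1/3 = 10/3
  1 + 3/10 = 13/10
  1 + 10/13 = 23/13
  2 + 13/23 = 59/23
  21 + 23/59 = 1262/59

1262/59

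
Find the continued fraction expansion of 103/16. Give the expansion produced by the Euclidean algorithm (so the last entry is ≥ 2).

[6; 2, 3, 2]

103 = 6·16 + 7
16 = 2·7 + 2
7 = 3·2 + 1
2 = 2·1 + 0  (stop)
So 103/16 = [6; 2, 3, 2].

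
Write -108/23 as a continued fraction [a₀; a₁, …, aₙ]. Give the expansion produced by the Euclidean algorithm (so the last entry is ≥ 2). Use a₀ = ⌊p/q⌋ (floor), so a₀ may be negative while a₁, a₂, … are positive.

-108 = -5×23 + 7
23 = 3×7 + 2
7 = 3×2 + 1
2 = 2×1 + 0  (stop)
So -108/23 = [-5; 3, 3, 2].

[-5; 3, 3, 2]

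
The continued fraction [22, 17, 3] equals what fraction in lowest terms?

1147/52

Using pₖ = aₖpₖ₋₁ + pₖ₋₂ and qₖ = aₖqₖ₋₁ + qₖ₋₂:
  k=0: a=22, p=22, q=1
  k=1: a=17, p=375, q=17
  k=2: a=3, p=1147, q=52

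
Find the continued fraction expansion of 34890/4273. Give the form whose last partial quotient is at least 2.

[8; 6, 19, 12, 3]

34890 = 8×4273 + 706
4273 = 6×706 + 37
706 = 19×37 + 3
37 = 12×3 + 1
3 = 3×1 + 0  (stop)
So 34890/4273 = [8; 6, 19, 12, 3].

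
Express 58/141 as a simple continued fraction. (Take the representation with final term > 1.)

58 = 0×141 + 58
141 = 2×58 + 25
58 = 2×25 + 8
25 = 3×8 + 1
8 = 8×1 + 0  (stop)
So 58/141 = [0; 2, 2, 3, 8].

[0; 2, 2, 3, 8]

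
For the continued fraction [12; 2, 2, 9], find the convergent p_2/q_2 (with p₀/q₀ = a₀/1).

Using pₖ = aₖpₖ₋₁ + pₖ₋₂, qₖ = aₖqₖ₋₁ + qₖ₋₂ (with p₋₁=1, p₋₂=0, q₋₁=0, q₋₂=1):
  k=0: a=12, p=12, q=1
  k=1: a=2, p=25, q=2
  k=2: a=2, p=62, q=5

62/5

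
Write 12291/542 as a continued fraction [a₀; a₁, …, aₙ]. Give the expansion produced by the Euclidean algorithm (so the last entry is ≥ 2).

12291 = 22·542 + 367
542 = 1·367 + 175
367 = 2·175 + 17
175 = 10·17 + 5
17 = 3·5 + 2
5 = 2·2 + 1
2 = 2·1 + 0  (stop)
So 12291/542 = [22; 1, 2, 10, 3, 2, 2].

[22; 1, 2, 10, 3, 2, 2]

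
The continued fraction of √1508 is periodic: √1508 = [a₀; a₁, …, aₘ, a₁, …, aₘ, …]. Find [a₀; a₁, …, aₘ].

[38; 1, 4, 1, 76]

a₀ = ⌊√1508⌋ = 38.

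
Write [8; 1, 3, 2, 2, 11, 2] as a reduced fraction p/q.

4597/524

Using pₖ = aₖpₖ₋₁ + pₖ₋₂ and qₖ = aₖqₖ₋₁ + qₖ₋₂:
  k=0: a=8, p=8, q=1
  k=1: a=1, p=9, q=1
  k=2: a=3, p=35, q=4
  k=3: a=2, p=79, q=9
  k=4: a=2, p=193, q=22
  k=5: a=11, p=2202, q=251
  k=6: a=2, p=4597, q=524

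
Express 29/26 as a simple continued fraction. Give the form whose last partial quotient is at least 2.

29 = 1·26 + 3
26 = 8·3 + 2
3 = 1·2 + 1
2 = 2·1 + 0  (stop)
So 29/26 = [1; 8, 1, 2].

[1; 8, 1, 2]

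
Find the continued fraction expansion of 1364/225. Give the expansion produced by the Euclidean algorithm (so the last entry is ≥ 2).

[6; 16, 14]

1364 = 6×225 + 14
225 = 16×14 + 1
14 = 14×1 + 0  (stop)
So 1364/225 = [6; 16, 14].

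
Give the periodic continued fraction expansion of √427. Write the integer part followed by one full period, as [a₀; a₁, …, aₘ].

[20; 1, 1, 1, 40]

a₀ = ⌊√427⌋ = 20.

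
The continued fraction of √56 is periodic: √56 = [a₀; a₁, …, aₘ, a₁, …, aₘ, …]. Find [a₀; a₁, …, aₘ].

[7; 2, 14]

a₀ = ⌊√56⌋ = 7.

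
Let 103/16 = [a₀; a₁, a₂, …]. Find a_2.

103 = 6·16 + 7   →  a_0 = 6
16 = 2·7 + 2   →  a_1 = 2
7 = 3·2 + 1   →  a_2 = 3

3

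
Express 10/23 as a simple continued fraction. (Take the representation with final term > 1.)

10 = 0×23 + 10
23 = 2×10 + 3
10 = 3×3 + 1
3 = 3×1 + 0  (stop)
So 10/23 = [0; 2, 3, 3].

[0; 2, 3, 3]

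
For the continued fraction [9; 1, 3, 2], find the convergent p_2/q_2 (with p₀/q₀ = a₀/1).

Using pₖ = aₖpₖ₋₁ + pₖ₋₂, qₖ = aₖqₖ₋₁ + qₖ₋₂ (with p₋₁=1, p₋₂=0, q₋₁=0, q₋₂=1):
  k=0: a=9, p=9, q=1
  k=1: a=1, p=10, q=1
  k=2: a=3, p=39, q=4

39/4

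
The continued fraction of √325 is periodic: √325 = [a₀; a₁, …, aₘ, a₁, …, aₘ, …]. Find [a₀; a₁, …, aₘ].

[18; 36]

a₀ = ⌊√325⌋ = 18.
With m₀=0, d₀=1 and mₖ₊₁ = dₖaₖ − mₖ, dₖ₊₁ = (n − mₖ₊₁²)/dₖ, aₖ₊₁ = ⌊(a₀+mₖ₊₁)/dₖ₊₁⌋:
  k=1: m=18, d=1, a=36
d=1 and a=2a₀=36 at k=1, so the next step gives (m, d) = (18, 1) again — its k=1 value — and the period has length 1.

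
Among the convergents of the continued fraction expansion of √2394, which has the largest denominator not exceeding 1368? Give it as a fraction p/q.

√2394 = [48; 1, 12, 1, 96, …] (period length 4).
Convergents:
  p_0/q_0 = 48/1
  p_1/q_1 = 49/1
  p_2/q_2 = 636/13
  p_3/q_3 = 685/14
  p_4/q_4 = 66396/1357
  p_5/q_5 = 67081/1371
q_4 = 1357 ≤ 1368 < 1371 = q_5, so the answer is 66396/1357.

66396/1357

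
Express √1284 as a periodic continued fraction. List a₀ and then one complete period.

[35; 1, 4, 1, 70]

a₀ = ⌊√1284⌋ = 35.
With m₀=0, d₀=1 and mₖ₊₁ = dₖaₖ − mₖ, dₖ₊₁ = (n − mₖ₊₁²)/dₖ, aₖ₊₁ = ⌊(a₀+mₖ₊₁)/dₖ₊₁⌋:
  k=1: m=35, d=59, a=1
  k=2: m=24, d=12, a=4
  k=3: m=24, d=59, a=1
  k=4: m=35, d=1, a=70
d=1 and a=2a₀=70 at k=4, so the next step gives (m, d) = (35, 59) again — its k=1 value — and the period has length 4.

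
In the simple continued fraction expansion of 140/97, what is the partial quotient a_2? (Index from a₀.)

3

140 = 1·97 + 43   →  a_0 = 1
97 = 2·43 + 11   →  a_1 = 2
43 = 3·11 + 10   →  a_2 = 3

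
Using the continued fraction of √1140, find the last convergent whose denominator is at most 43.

√1140 = [33; 1, 3, 4, 3, 1, 66, …] (period length 6).
Convergents:
  p_0/q_0 = 33/1
  p_1/q_1 = 34/1
  p_2/q_2 = 135/4
  p_3/q_3 = 574/17
  p_4/q_4 = 1857/55
q_3 = 17 ≤ 43 < 55 = q_4, so the answer is 574/17.

574/17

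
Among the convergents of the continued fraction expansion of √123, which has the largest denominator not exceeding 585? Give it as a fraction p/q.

√123 = [11; 11, 22, …] (period length 2).
Convergents:
  p_0/q_0 = 11/1
  p_1/q_1 = 122/11
  p_2/q_2 = 2695/243
  p_3/q_3 = 29767/2684
q_2 = 243 ≤ 585 < 2684 = q_3, so the answer is 2695/243.

2695/243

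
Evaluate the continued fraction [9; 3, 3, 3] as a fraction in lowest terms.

Fold from the inside: start with 3/1.
  3 + 1/3 = 10/3
  3 + 3/10 = 33/10
  9 + 10/33 = 307/33

307/33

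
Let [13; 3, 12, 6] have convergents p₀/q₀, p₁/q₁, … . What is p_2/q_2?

Using pₖ = aₖpₖ₋₁ + pₖ₋₂, qₖ = aₖqₖ₋₁ + qₖ₋₂ (with p₋₁=1, p₋₂=0, q₋₁=0, q₋₂=1):
  k=0: a=13, p=13, q=1
  k=1: a=3, p=40, q=3
  k=2: a=12, p=493, q=37

493/37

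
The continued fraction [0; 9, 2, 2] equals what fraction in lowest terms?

Fold from the inside: start with 2/1.
  2 + 1/2 = 5/2
  9 + 2/5 = 47/5
  0 + 5/47 = 5/47

5/47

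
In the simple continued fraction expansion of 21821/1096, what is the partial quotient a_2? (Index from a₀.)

10

21821 = 19·1096 + 997   →  a_0 = 19
1096 = 1·997 + 99   →  a_1 = 1
997 = 10·99 + 7   →  a_2 = 10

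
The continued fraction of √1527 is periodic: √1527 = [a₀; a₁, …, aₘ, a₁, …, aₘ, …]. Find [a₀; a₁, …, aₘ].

[39; 13, 78]

a₀ = ⌊√1527⌋ = 39.
With m₀=0, d₀=1 and mₖ₊₁ = dₖaₖ − mₖ, dₖ₊₁ = (n − mₖ₊₁²)/dₖ, aₖ₊₁ = ⌊(a₀+mₖ₊₁)/dₖ₊₁⌋:
  k=1: m=39, d=6, a=13
  k=2: m=39, d=1, a=78
d=1 and a=2a₀=78 at k=2, so the next step gives (m, d) = (39, 6) again — its k=1 value — and the period has length 2.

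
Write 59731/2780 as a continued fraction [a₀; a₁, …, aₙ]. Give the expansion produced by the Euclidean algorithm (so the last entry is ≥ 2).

59731 = 21·2780 + 1351
2780 = 2·1351 + 78
1351 = 17·78 + 25
78 = 3·25 + 3
25 = 8·3 + 1
3 = 3·1 + 0  (stop)
So 59731/2780 = [21; 2, 17, 3, 8, 3].

[21; 2, 17, 3, 8, 3]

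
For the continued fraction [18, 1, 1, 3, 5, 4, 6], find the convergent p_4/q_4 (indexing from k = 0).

687/37

Using pₖ = aₖpₖ₋₁ + pₖ₋₂, qₖ = aₖqₖ₋₁ + qₖ₋₂ (with p₋₁=1, p₋₂=0, q₋₁=0, q₋₂=1):
  k=0: a=18, p=18, q=1
  k=1: a=1, p=19, q=1
  k=2: a=1, p=37, q=2
  k=3: a=3, p=130, q=7
  k=4: a=5, p=687, q=37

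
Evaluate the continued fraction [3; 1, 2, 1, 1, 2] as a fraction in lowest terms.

67/18

Using pₖ = aₖpₖ₋₁ + pₖ₋₂ and qₖ = aₖqₖ₋₁ + qₖ₋₂:
  k=0: a=3, p=3, q=1
  k=1: a=1, p=4, q=1
  k=2: a=2, p=11, q=3
  k=3: a=1, p=15, q=4
  k=4: a=1, p=26, q=7
  k=5: a=2, p=67, q=18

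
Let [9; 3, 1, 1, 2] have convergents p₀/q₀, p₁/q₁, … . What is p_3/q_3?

65/7

Using pₖ = aₖpₖ₋₁ + pₖ₋₂, qₖ = aₖqₖ₋₁ + qₖ₋₂ (with p₋₁=1, p₋₂=0, q₋₁=0, q₋₂=1):
  k=0: a=9, p=9, q=1
  k=1: a=3, p=28, q=3
  k=2: a=1, p=37, q=4
  k=3: a=1, p=65, q=7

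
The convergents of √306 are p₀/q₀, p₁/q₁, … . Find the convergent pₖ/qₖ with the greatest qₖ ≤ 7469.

√306 = [17; 2, 34, …] (period length 2).
Convergents:
  p_0/q_0 = 17/1
  p_1/q_1 = 35/2
  p_2/q_2 = 1207/69
  p_3/q_3 = 2449/140
  p_4/q_4 = 84473/4829
  p_5/q_5 = 171395/9798
q_4 = 4829 ≤ 7469 < 9798 = q_5, so the answer is 84473/4829.

84473/4829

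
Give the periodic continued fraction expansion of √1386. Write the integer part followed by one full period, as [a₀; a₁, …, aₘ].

a₀ = ⌊√1386⌋ = 37.
With m₀=0, d₀=1 and mₖ₊₁ = dₖaₖ − mₖ, dₖ₊₁ = (n − mₖ₊₁²)/dₖ, aₖ₊₁ = ⌊(a₀+mₖ₊₁)/dₖ₊₁⌋:
  k=1: m=37, d=17, a=4
  k=2: m=31, d=25, a=2
  k=3: m=19, d=41, a=1
  k=4: m=22, d=22, a=2
  k=5: m=22, d=41, a=1
  k=6: m=19, d=25, a=2
  k=7: m=31, d=17, a=4
  k=8: m=37, d=1, a=74
d=1 and a=2a₀=74 at k=8, so the next step gives (m, d) = (37, 17) again — its k=1 value — and the period has length 8.

[37; 4, 2, 1, 2, 1, 2, 4, 74]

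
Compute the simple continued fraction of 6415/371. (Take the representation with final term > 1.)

6415 = 17*371 + 108
371 = 3*108 + 47
108 = 2*47 + 14
47 = 3*14 + 5
14 = 2*5 + 4
5 = 1*4 + 1
4 = 4*1 + 0  (stop)
So 6415/371 = [17; 3, 2, 3, 2, 1, 4].

[17; 3, 2, 3, 2, 1, 4]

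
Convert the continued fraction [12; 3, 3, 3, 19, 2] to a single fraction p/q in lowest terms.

Fold from the inside: start with 2/1.
  19 + 1/2 = 39/2
  3 + 2/39 = 119/39
  3 + 39/119 = 396/119
  3 + 119/396 = 1307/396
  12 + 396/1307 = 16080/1307

16080/1307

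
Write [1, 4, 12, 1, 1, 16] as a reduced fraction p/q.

2098/1685

Fold from the inside: start with 16/1.
  1 + 1/16 = 17/16
  1 + 16/17 = 33/17
  12 + 17/33 = 413/33
  4 + 33/413 = 1685/413
  1 + 413/1685 = 2098/1685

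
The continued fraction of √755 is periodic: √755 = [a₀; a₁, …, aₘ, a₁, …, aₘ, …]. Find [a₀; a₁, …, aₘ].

[27; 2, 10, 2, 54]

a₀ = ⌊√755⌋ = 27.
With m₀=0, d₀=1 and mₖ₊₁ = dₖaₖ − mₖ, dₖ₊₁ = (n − mₖ₊₁²)/dₖ, aₖ₊₁ = ⌊(a₀+mₖ₊₁)/dₖ₊₁⌋:
  k=1: m=27, d=26, a=2
  k=2: m=25, d=5, a=10
  k=3: m=25, d=26, a=2
  k=4: m=27, d=1, a=54
d=1 and a=2a₀=54 at k=4, so the next step gives (m, d) = (27, 26) again — its k=1 value — and the period has length 4.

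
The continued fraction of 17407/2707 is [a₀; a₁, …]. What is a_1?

2

17407 = 6·2707 + 1165   →  a_0 = 6
2707 = 2·1165 + 377   →  a_1 = 2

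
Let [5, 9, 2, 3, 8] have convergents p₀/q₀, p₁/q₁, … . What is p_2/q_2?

97/19

Using pₖ = aₖpₖ₋₁ + pₖ₋₂, qₖ = aₖqₖ₋₁ + qₖ₋₂ (with p₋₁=1, p₋₂=0, q₋₁=0, q₋₂=1):
  k=0: a=5, p=5, q=1
  k=1: a=9, p=46, q=9
  k=2: a=2, p=97, q=19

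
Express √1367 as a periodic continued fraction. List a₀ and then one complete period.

[36; 1, 35, 1, 72]

a₀ = ⌊√1367⌋ = 36.
With m₀=0, d₀=1 and mₖ₊₁ = dₖaₖ − mₖ, dₖ₊₁ = (n − mₖ₊₁²)/dₖ, aₖ₊₁ = ⌊(a₀+mₖ₊₁)/dₖ₊₁⌋:
  k=1: m=36, d=71, a=1
  k=2: m=35, d=2, a=35
  k=3: m=35, d=71, a=1
  k=4: m=36, d=1, a=72
d=1 and a=2a₀=72 at k=4, so the next step gives (m, d) = (36, 71) again — its k=1 value — and the period has length 4.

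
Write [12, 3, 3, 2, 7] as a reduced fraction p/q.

Fold from the inside: start with 7/1.
  2 + 1/7 = 15/7
  3 + 7/15 = 52/15
  3 + 15/52 = 171/52
  12 + 52/171 = 2104/171

2104/171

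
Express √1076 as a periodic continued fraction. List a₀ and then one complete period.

[32; 1, 4, 16, 4, 1, 64]

a₀ = ⌊√1076⌋ = 32.
With m₀=0, d₀=1 and mₖ₊₁ = dₖaₖ − mₖ, dₖ₊₁ = (n − mₖ₊₁²)/dₖ, aₖ₊₁ = ⌊(a₀+mₖ₊₁)/dₖ₊₁⌋:
  k=1: m=32, d=52, a=1
  k=2: m=20, d=13, a=4
  k=3: m=32, d=4, a=16
  k=4: m=32, d=13, a=4
  k=5: m=20, d=52, a=1
  k=6: m=32, d=1, a=64
d=1 and a=2a₀=64 at k=6, so the next step gives (m, d) = (32, 52) again — its k=1 value — and the period has length 6.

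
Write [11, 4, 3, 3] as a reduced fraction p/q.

483/43

Fold from the inside: start with 3/1.
  3 + 1/3 = 10/3
  4 + 3/10 = 43/10
  11 + 10/43 = 483/43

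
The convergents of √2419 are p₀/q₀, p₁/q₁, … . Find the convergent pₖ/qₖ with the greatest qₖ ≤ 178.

2951/60

√2419 = [49; 5, 2, 5, 98, …] (period length 4).
Convergents:
  p_0/q_0 = 49/1
  p_1/q_1 = 246/5
  p_2/q_2 = 541/11
  p_3/q_3 = 2951/60
  p_4/q_4 = 289739/5891
q_3 = 60 ≤ 178 < 5891 = q_4, so the answer is 2951/60.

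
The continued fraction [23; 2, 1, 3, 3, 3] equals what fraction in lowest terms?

2780/119

Using pₖ = aₖpₖ₋₁ + pₖ₋₂ and qₖ = aₖqₖ₋₁ + qₖ₋₂:
  k=0: a=23, p=23, q=1
  k=1: a=2, p=47, q=2
  k=2: a=1, p=70, q=3
  k=3: a=3, p=257, q=11
  k=4: a=3, p=841, q=36
  k=5: a=3, p=2780, q=119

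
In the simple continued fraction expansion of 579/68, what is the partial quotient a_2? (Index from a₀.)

1

579 = 8·68 + 35   →  a_0 = 8
68 = 1·35 + 33   →  a_1 = 1
35 = 1·33 + 2   →  a_2 = 1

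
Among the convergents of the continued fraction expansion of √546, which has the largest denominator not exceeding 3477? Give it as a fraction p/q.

65707/2812

√546 = [23; 2, 1, 2, 1, 2, 46, …] (period length 6).
Convergents:
  p_0/q_0 = 23/1
  p_1/q_1 = 47/2
  p_2/q_2 = 70/3
  p_3/q_3 = 187/8
  p_4/q_4 = 257/11
  p_5/q_5 = 701/30
  p_6/q_6 = 32503/1391
  p_7/q_7 = 65707/2812
  p_8/q_8 = 98210/4203
q_7 = 2812 ≤ 3477 < 4203 = q_8, so the answer is 65707/2812.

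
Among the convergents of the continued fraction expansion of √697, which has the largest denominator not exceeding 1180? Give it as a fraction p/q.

√697 = [26; 2, 2, 52, …] (period length 3).
Convergents:
  p_0/q_0 = 26/1
  p_1/q_1 = 53/2
  p_2/q_2 = 132/5
  p_3/q_3 = 6917/262
  p_4/q_4 = 13966/529
  p_5/q_5 = 34849/1320
q_4 = 529 ≤ 1180 < 1320 = q_5, so the answer is 13966/529.

13966/529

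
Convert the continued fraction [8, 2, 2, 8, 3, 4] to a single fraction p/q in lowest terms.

Using pₖ = aₖpₖ₋₁ + pₖ₋₂ and qₖ = aₖqₖ₋₁ + qₖ₋₂:
  k=0: a=8, p=8, q=1
  k=1: a=2, p=17, q=2
  k=2: a=2, p=42, q=5
  k=3: a=8, p=353, q=42
  k=4: a=3, p=1101, q=131
  k=5: a=4, p=4757, q=566

4757/566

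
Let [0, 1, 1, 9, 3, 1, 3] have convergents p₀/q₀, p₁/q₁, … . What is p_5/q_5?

Using pₖ = aₖpₖ₋₁ + pₖ₋₂, qₖ = aₖqₖ₋₁ + qₖ₋₂ (with p₋₁=1, p₋₂=0, q₋₁=0, q₋₂=1):
  k=0: a=0, p=0, q=1
  k=1: a=1, p=1, q=1
  k=2: a=1, p=1, q=2
  k=3: a=9, p=10, q=19
  k=4: a=3, p=31, q=59
  k=5: a=1, p=41, q=78

41/78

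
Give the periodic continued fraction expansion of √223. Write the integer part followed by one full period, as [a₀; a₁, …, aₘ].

a₀ = ⌊√223⌋ = 14.
With m₀=0, d₀=1 and mₖ₊₁ = dₖaₖ − mₖ, dₖ₊₁ = (n − mₖ₊₁²)/dₖ, aₖ₊₁ = ⌊(a₀+mₖ₊₁)/dₖ₊₁⌋:
  k=1: m=14, d=27, a=1
  k=2: m=13, d=2, a=13
  k=3: m=13, d=27, a=1
  k=4: m=14, d=1, a=28
d=1 and a=2a₀=28 at k=4, so the next step gives (m, d) = (14, 27) again — its k=1 value — and the period has length 4.

[14; 1, 13, 1, 28]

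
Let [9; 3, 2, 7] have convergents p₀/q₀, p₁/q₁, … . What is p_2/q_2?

65/7

Using pₖ = aₖpₖ₋₁ + pₖ₋₂, qₖ = aₖqₖ₋₁ + qₖ₋₂ (with p₋₁=1, p₋₂=0, q₋₁=0, q₋₂=1):
  k=0: a=9, p=9, q=1
  k=1: a=3, p=28, q=3
  k=2: a=2, p=65, q=7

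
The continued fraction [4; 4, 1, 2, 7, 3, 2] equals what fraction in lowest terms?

Fold from the inside: start with 2/1.
  3 + 1/2 = 7/2
  7 + 2/7 = 51/7
  2 + 7/51 = 109/51
  1 + 51/109 = 160/109
  4 + 109/160 = 749/160
  4 + 160/749 = 3156/749

3156/749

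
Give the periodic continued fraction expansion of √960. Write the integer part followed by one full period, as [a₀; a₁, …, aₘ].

[30; 1, 60]

a₀ = ⌊√960⌋ = 30.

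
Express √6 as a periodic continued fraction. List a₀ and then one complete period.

[2; 2, 4]

a₀ = ⌊√6⌋ = 2.
With m₀=0, d₀=1 and mₖ₊₁ = dₖaₖ − mₖ, dₖ₊₁ = (n − mₖ₊₁²)/dₖ, aₖ₊₁ = ⌊(a₀+mₖ₊₁)/dₖ₊₁⌋:
  k=1: m=2, d=2, a=2
  k=2: m=2, d=1, a=4
d=1 and a=2a₀=4 at k=2, so the next step gives (m, d) = (2, 2) again — its k=1 value — and the period has length 2.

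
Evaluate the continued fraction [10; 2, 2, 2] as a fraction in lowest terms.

125/12

Fold from the inside: start with 2/1.
  2 + 1/2 = 5/2
  2 + 2/5 = 12/5
  10 + 5/12 = 125/12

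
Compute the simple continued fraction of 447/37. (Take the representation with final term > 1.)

[12; 12, 3]

447 = 12·37 + 3
37 = 12·3 + 1
3 = 3·1 + 0  (stop)
So 447/37 = [12; 12, 3].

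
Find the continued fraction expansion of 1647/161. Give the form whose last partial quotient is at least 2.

[10; 4, 2, 1, 5, 2]

1647 = 10*161 + 37
161 = 4*37 + 13
37 = 2*13 + 11
13 = 1*11 + 2
11 = 5*2 + 1
2 = 2*1 + 0  (stop)
So 1647/161 = [10; 4, 2, 1, 5, 2].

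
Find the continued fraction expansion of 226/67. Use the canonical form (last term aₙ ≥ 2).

226 = 3*67 + 25
67 = 2*25 + 17
25 = 1*17 + 8
17 = 2*8 + 1
8 = 8*1 + 0  (stop)
So 226/67 = [3; 2, 1, 2, 8].

[3; 2, 1, 2, 8]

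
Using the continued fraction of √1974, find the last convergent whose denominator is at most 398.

11063/249

√1974 = [44; 2, 3, 17, 2, 17, 3, 2, 88, …] (period length 8).
Convergents:
  p_0/q_0 = 44/1
  p_1/q_1 = 89/2
  p_2/q_2 = 311/7
  p_3/q_3 = 5376/121
  p_4/q_4 = 11063/249
  p_5/q_5 = 193447/4354
q_4 = 249 ≤ 398 < 4354 = q_5, so the answer is 11063/249.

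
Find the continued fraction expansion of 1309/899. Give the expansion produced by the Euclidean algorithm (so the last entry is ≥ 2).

1309 = 1×899 + 410
899 = 2×410 + 79
410 = 5×79 + 15
79 = 5×15 + 4
15 = 3×4 + 3
4 = 1×3 + 1
3 = 3×1 + 0  (stop)
So 1309/899 = [1; 2, 5, 5, 3, 1, 3].

[1; 2, 5, 5, 3, 1, 3]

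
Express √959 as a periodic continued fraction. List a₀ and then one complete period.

[30; 1, 29, 1, 60]

a₀ = ⌊√959⌋ = 30.
With m₀=0, d₀=1 and mₖ₊₁ = dₖaₖ − mₖ, dₖ₊₁ = (n − mₖ₊₁²)/dₖ, aₖ₊₁ = ⌊(a₀+mₖ₊₁)/dₖ₊₁⌋:
  k=1: m=30, d=59, a=1
  k=2: m=29, d=2, a=29
  k=3: m=29, d=59, a=1
  k=4: m=30, d=1, a=60
d=1 and a=2a₀=60 at k=4, so the next step gives (m, d) = (30, 59) again — its k=1 value — and the period has length 4.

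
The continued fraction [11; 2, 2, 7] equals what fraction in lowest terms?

Fold from the inside: start with 7/1.
  2 + 1/7 = 15/7
  2 + 7/15 = 37/15
  11 + 15/37 = 422/37

422/37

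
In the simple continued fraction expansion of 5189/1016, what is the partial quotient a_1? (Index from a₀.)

5189 = 5·1016 + 109   →  a_0 = 5
1016 = 9·109 + 35   →  a_1 = 9

9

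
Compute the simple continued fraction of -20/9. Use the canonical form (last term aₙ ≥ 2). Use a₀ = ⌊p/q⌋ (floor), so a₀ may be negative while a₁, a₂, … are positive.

[-3; 1, 3, 2]

-20 = -3·9 + 7
9 = 1·7 + 2
7 = 3·2 + 1
2 = 2·1 + 0  (stop)
So -20/9 = [-3; 1, 3, 2].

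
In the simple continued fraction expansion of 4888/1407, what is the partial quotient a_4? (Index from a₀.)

4888 = 3·1407 + 667   →  a_0 = 3
1407 = 2·667 + 73   →  a_1 = 2
667 = 9·73 + 10   →  a_2 = 9
73 = 7·10 + 3   →  a_3 = 7
10 = 3·3 + 1   →  a_4 = 3

3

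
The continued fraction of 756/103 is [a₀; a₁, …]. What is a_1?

756 = 7·103 + 35   →  a_0 = 7
103 = 2·35 + 33   →  a_1 = 2

2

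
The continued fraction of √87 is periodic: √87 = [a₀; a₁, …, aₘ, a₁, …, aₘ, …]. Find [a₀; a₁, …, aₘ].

[9; 3, 18]

a₀ = ⌊√87⌋ = 9.
With m₀=0, d₀=1 and mₖ₊₁ = dₖaₖ − mₖ, dₖ₊₁ = (n − mₖ₊₁²)/dₖ, aₖ₊₁ = ⌊(a₀+mₖ₊₁)/dₖ₊₁⌋:
  k=1: m=9, d=6, a=3
  k=2: m=9, d=1, a=18
d=1 and a=2a₀=18 at k=2, so the next step gives (m, d) = (9, 6) again — its k=1 value — and the period has length 2.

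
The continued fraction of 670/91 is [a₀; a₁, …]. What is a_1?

670 = 7·91 + 33   →  a_0 = 7
91 = 2·33 + 25   →  a_1 = 2

2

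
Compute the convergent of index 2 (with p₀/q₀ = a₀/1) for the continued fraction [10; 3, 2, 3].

72/7

Using pₖ = aₖpₖ₋₁ + pₖ₋₂, qₖ = aₖqₖ₋₁ + qₖ₋₂ (with p₋₁=1, p₋₂=0, q₋₁=0, q₋₂=1):
  k=0: a=10, p=10, q=1
  k=1: a=3, p=31, q=3
  k=2: a=2, p=72, q=7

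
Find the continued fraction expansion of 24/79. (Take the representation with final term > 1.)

24 = 0·79 + 24
79 = 3·24 + 7
24 = 3·7 + 3
7 = 2·3 + 1
3 = 3·1 + 0  (stop)
So 24/79 = [0; 3, 3, 2, 3].

[0; 3, 3, 2, 3]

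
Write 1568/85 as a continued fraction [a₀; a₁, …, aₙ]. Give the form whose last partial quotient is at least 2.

[18; 2, 4, 4, 2]

1568 = 18×85 + 38
85 = 2×38 + 9
38 = 4×9 + 2
9 = 4×2 + 1
2 = 2×1 + 0  (stop)
So 1568/85 = [18; 2, 4, 4, 2].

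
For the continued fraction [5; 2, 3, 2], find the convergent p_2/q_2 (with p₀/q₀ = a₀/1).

38/7

Using pₖ = aₖpₖ₋₁ + pₖ₋₂, qₖ = aₖqₖ₋₁ + qₖ₋₂ (with p₋₁=1, p₋₂=0, q₋₁=0, q₋₂=1):
  k=0: a=5, p=5, q=1
  k=1: a=2, p=11, q=2
  k=2: a=3, p=38, q=7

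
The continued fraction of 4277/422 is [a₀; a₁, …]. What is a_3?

2

4277 = 10·422 + 57   →  a_0 = 10
422 = 7·57 + 23   →  a_1 = 7
57 = 2·23 + 11   →  a_2 = 2
23 = 2·11 + 1   →  a_3 = 2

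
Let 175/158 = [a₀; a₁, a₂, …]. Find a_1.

175 = 1·158 + 17   →  a_0 = 1
158 = 9·17 + 5   →  a_1 = 9

9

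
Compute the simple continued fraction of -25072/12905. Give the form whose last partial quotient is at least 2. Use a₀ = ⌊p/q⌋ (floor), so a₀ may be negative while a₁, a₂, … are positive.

-25072 = -2·12905 + 738
12905 = 17·738 + 359
738 = 2·359 + 20
359 = 17·20 + 19
20 = 1·19 + 1
19 = 19·1 + 0  (stop)
So -25072/12905 = [-2; 17, 2, 17, 1, 19].

[-2; 17, 2, 17, 1, 19]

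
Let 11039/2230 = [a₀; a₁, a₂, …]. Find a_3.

11

11039 = 4·2230 + 2119   →  a_0 = 4
2230 = 1·2119 + 111   →  a_1 = 1
2119 = 19·111 + 10   →  a_2 = 19
111 = 11·10 + 1   →  a_3 = 11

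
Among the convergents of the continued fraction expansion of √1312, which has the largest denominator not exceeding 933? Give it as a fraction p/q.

√1312 = [36; 4, 1, 1, 17, 1, 1, 4, 72, …] (period length 8).
Convergents:
  p_0/q_0 = 36/1
  p_1/q_1 = 145/4
  p_2/q_2 = 181/5
  p_3/q_3 = 326/9
  p_4/q_4 = 5723/158
  p_5/q_5 = 6049/167
  p_6/q_6 = 11772/325
  p_7/q_7 = 53137/1467
q_6 = 325 ≤ 933 < 1467 = q_7, so the answer is 11772/325.

11772/325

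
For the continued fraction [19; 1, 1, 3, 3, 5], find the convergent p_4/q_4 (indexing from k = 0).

Using pₖ = aₖpₖ₋₁ + pₖ₋₂, qₖ = aₖqₖ₋₁ + qₖ₋₂ (with p₋₁=1, p₋₂=0, q₋₁=0, q₋₂=1):
  k=0: a=19, p=19, q=1
  k=1: a=1, p=20, q=1
  k=2: a=1, p=39, q=2
  k=3: a=3, p=137, q=7
  k=4: a=3, p=450, q=23

450/23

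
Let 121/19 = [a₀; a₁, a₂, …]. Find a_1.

121 = 6·19 + 7   →  a_0 = 6
19 = 2·7 + 5   →  a_1 = 2

2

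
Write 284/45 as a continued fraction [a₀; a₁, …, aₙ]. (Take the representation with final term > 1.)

[6; 3, 4, 1, 2]

284 = 6*45 + 14
45 = 3*14 + 3
14 = 4*3 + 2
3 = 1*2 + 1
2 = 2*1 + 0  (stop)
So 284/45 = [6; 3, 4, 1, 2].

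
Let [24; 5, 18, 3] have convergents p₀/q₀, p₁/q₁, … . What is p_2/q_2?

Using pₖ = aₖpₖ₋₁ + pₖ₋₂, qₖ = aₖqₖ₋₁ + qₖ₋₂ (with p₋₁=1, p₋₂=0, q₋₁=0, q₋₂=1):
  k=0: a=24, p=24, q=1
  k=1: a=5, p=121, q=5
  k=2: a=18, p=2202, q=91

2202/91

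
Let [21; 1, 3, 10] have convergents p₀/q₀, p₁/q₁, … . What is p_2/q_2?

Using pₖ = aₖpₖ₋₁ + pₖ₋₂, qₖ = aₖqₖ₋₁ + qₖ₋₂ (with p₋₁=1, p₋₂=0, q₋₁=0, q₋₂=1):
  k=0: a=21, p=21, q=1
  k=1: a=1, p=22, q=1
  k=2: a=3, p=87, q=4

87/4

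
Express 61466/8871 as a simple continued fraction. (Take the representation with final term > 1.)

[6; 1, 13, 17, 18, 2]

61466 = 6×8871 + 8240
8871 = 1×8240 + 631
8240 = 13×631 + 37
631 = 17×37 + 2
37 = 18×2 + 1
2 = 2×1 + 0  (stop)
So 61466/8871 = [6; 1, 13, 17, 18, 2].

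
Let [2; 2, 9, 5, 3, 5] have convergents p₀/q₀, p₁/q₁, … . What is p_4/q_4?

767/310

Using pₖ = aₖpₖ₋₁ + pₖ₋₂, qₖ = aₖqₖ₋₁ + qₖ₋₂ (with p₋₁=1, p₋₂=0, q₋₁=0, q₋₂=1):
  k=0: a=2, p=2, q=1
  k=1: a=2, p=5, q=2
  k=2: a=9, p=47, q=19
  k=3: a=5, p=240, q=97
  k=4: a=3, p=767, q=310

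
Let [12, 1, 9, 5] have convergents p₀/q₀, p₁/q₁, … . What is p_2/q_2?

129/10

Using pₖ = aₖpₖ₋₁ + pₖ₋₂, qₖ = aₖqₖ₋₁ + qₖ₋₂ (with p₋₁=1, p₋₂=0, q₋₁=0, q₋₂=1):
  k=0: a=12, p=12, q=1
  k=1: a=1, p=13, q=1
  k=2: a=9, p=129, q=10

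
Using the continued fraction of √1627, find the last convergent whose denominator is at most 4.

121/3

√1627 = [40; 2, 1, 39, 1, 2, 80, …] (period length 6).
Convergents:
  p_0/q_0 = 40/1
  p_1/q_1 = 81/2
  p_2/q_2 = 121/3
  p_3/q_3 = 4800/119
q_2 = 3 ≤ 4 < 119 = q_3, so the answer is 121/3.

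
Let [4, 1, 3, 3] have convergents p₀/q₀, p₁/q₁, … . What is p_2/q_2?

19/4

Using pₖ = aₖpₖ₋₁ + pₖ₋₂, qₖ = aₖqₖ₋₁ + qₖ₋₂ (with p₋₁=1, p₋₂=0, q₋₁=0, q₋₂=1):
  k=0: a=4, p=4, q=1
  k=1: a=1, p=5, q=1
  k=2: a=3, p=19, q=4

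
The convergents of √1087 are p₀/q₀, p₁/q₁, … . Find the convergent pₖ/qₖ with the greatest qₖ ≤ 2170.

70687/2144

√1087 = [32; 1, 31, 1, 64, …] (period length 4).
Convergents:
  p_0/q_0 = 32/1
  p_1/q_1 = 33/1
  p_2/q_2 = 1055/32
  p_3/q_3 = 1088/33
  p_4/q_4 = 70687/2144
  p_5/q_5 = 71775/2177
q_4 = 2144 ≤ 2170 < 2177 = q_5, so the answer is 70687/2144.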